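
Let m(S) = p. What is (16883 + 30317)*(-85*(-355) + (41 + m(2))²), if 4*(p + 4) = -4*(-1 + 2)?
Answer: 1485431200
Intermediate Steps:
p = -5 (p = -4 + (-4*(-1 + 2))/4 = -4 + (-4*1)/4 = -4 + (¼)*(-4) = -4 - 1 = -5)
m(S) = -5
(16883 + 30317)*(-85*(-355) + (41 + m(2))²) = (16883 + 30317)*(-85*(-355) + (41 - 5)²) = 47200*(30175 + 36²) = 47200*(30175 + 1296) = 47200*31471 = 1485431200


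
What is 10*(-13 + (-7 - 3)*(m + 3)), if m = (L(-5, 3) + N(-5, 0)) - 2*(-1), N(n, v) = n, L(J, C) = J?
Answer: 370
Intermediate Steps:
m = -8 (m = (-5 - 5) - 2*(-1) = -10 + 2 = -8)
10*(-13 + (-7 - 3)*(m + 3)) = 10*(-13 + (-7 - 3)*(-8 + 3)) = 10*(-13 - 10*(-5)) = 10*(-13 + 50) = 10*37 = 370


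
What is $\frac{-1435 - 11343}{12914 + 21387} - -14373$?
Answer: $\frac{492995495}{34301} \approx 14373.0$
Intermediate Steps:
$\frac{-1435 - 11343}{12914 + 21387} - -14373 = - \frac{12778}{34301} + 14373 = \frac{492995495}{34301}$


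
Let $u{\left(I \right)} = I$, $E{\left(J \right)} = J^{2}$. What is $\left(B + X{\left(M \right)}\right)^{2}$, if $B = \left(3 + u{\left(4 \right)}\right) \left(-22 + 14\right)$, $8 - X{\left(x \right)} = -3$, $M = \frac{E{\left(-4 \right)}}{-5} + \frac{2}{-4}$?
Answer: $2025$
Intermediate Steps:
$M = - \frac{37}{10}$ ($M = \frac{\left(-4\right)^{2}}{-5} + \frac{2}{-4} = 16 \left(- \frac{1}{5}\right) + 2 \left(- \frac{1}{4}\right) = - \frac{16}{5} - \frac{1}{2} = - \frac{37}{10} \approx -3.7$)
$X{\left(x \right)} = 11$ ($X{\left(x \right)} = 8 - -3 = 8 + 3 = 11$)
$B = -56$ ($B = \left(3 + 4\right) \left(-22 + 14\right) = 7 \left(-8\right) = -56$)
$\left(B + X{\left(M \right)}\right)^{2} = \left(-56 + 11\right)^{2} = \left(-45\right)^{2} = 2025$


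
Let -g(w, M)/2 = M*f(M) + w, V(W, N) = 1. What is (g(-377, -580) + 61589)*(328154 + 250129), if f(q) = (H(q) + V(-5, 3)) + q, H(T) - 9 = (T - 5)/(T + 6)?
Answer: -99194420644497/287 ≈ -3.4563e+11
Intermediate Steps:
H(T) = 9 + (-5 + T)/(6 + T) (H(T) = 9 + (T - 5)/(T + 6) = 9 + (-5 + T)/(6 + T))
f(q) = 1 + q + (49 + 10*q)/(6 + q) (f(q) = ((49 + 10*q)/(6 + q) + 1) + q = (1 + (49 + 10*q)/(6 + q)) + q = 1 + q + (49 + 10*q)/(6 + q))
g(w, M) = -2*w - 2*M*(55 + M**2 + 17*M)/(6 + M) (g(w, M) = -2*(M*((55 + M**2 + 17*M)/(6 + M)) + w) = -2*(M*(55 + M**2 + 17*M)/(6 + M) + w) = -2*(w + M*(55 + M**2 + 17*M)/(6 + M)) = -2*w - 2*M*(55 + M**2 + 17*M)/(6 + M))
(g(-377, -580) + 61589)*(328154 + 250129) = (2*(-1*(-580)*(49 + 10*(-580) + (1 - 580)*(6 - 580)) - 1*(-377)*(6 - 580))/(6 - 580) + 61589)*(328154 + 250129) = (2*(-1*(-580)*(49 - 5800 - 579*(-574)) - 1*(-377)*(-574))/(-574) + 61589)*578283 = (2*(-1/574)*(-1*(-580)*(49 - 5800 + 332346) - 216398) + 61589)*578283 = (2*(-1/574)*(-1*(-580)*326595 - 216398) + 61589)*578283 = (2*(-1/574)*(189425100 - 216398) + 61589)*578283 = (2*(-1/574)*189208702 + 61589)*578283 = (-189208702/287 + 61589)*578283 = -171532659/287*578283 = -99194420644497/287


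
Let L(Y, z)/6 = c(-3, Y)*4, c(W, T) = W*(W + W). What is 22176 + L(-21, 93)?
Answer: 22608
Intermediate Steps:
c(W, T) = 2*W² (c(W, T) = W*(2*W) = 2*W²)
L(Y, z) = 432 (L(Y, z) = 6*((2*(-3)²)*4) = 6*((2*9)*4) = 6*(18*4) = 6*72 = 432)
22176 + L(-21, 93) = 22176 + 432 = 22608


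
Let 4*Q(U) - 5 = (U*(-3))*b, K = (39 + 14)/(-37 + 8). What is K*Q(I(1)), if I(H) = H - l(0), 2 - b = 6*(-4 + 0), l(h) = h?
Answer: 3869/116 ≈ 33.353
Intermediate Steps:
K = -53/29 (K = 53/(-29) = 53*(-1/29) = -53/29 ≈ -1.8276)
b = 26 (b = 2 - 6*(-4 + 0) = 2 - 6*(-4) = 2 - 1*(-24) = 2 + 24 = 26)
I(H) = H (I(H) = H - 1*0 = H + 0 = H)
Q(U) = 5/4 - 39*U/2 (Q(U) = 5/4 + ((U*(-3))*26)/4 = 5/4 + (-3*U*26)/4 = 5/4 + (-78*U)/4 = 5/4 - 39*U/2)
K*Q(I(1)) = -53*(5/4 - 39/2*1)/29 = -53*(5/4 - 39/2)/29 = -53/29*(-73/4) = 3869/116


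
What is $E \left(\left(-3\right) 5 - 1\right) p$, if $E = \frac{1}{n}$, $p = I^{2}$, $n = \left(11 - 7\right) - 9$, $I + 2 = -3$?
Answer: $80$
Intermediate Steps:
$I = -5$ ($I = -2 - 3 = -5$)
$n = -5$ ($n = 4 - 9 = -5$)
$p = 25$ ($p = \left(-5\right)^{2} = 25$)
$E = - \frac{1}{5}$ ($E = \frac{1}{-5} = - \frac{1}{5} \approx -0.2$)
$E \left(\left(-3\right) 5 - 1\right) p = - \frac{\left(-3\right) 5 - 1}{5} \cdot 25 = - \frac{-15 - 1}{5} \cdot 25 = \left(- \frac{1}{5}\right) \left(-16\right) 25 = \frac{16}{5} \cdot 25 = 80$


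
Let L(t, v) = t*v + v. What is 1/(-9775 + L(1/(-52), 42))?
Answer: -26/253079 ≈ -0.00010273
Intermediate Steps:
L(t, v) = v + t*v
1/(-9775 + L(1/(-52), 42)) = 1/(-9775 + 42*(1 + 1/(-52))) = 1/(-9775 + 42*(1 - 1/52)) = 1/(-9775 + 42*(51/52)) = 1/(-9775 + 1071/26) = 1/(-253079/26) = -26/253079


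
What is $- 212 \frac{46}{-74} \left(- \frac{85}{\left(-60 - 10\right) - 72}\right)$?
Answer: $\frac{207230}{2627} \approx 78.885$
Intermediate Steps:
$- 212 \frac{46}{-74} \left(- \frac{85}{\left(-60 - 10\right) - 72}\right) = - 212 \cdot 46 \left(- \frac{1}{74}\right) \left(- \frac{85}{-70 - 72}\right) = \left(-212\right) \left(- \frac{23}{37}\right) \left(- \frac{85}{-142}\right) = \frac{4876 \left(\left(-85\right) \left(- \frac{1}{142}\right)\right)}{37} = \frac{4876}{37} \cdot \frac{85}{142} = \frac{207230}{2627}$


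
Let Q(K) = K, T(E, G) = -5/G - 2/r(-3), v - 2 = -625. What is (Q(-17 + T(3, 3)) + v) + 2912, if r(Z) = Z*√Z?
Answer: 6811/3 - 2*I*√3/9 ≈ 2270.3 - 0.3849*I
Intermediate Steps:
v = -623 (v = 2 - 625 = -623)
r(Z) = Z^(3/2)
T(E, G) = -5/G - 2*I*√3/9
(Q(-17 + T(3, 3)) + v) + 2912 = ((-17 + (-5/3 - 2*I*√3/9)) - 623) + 2912 = ((-56/3 - 2*I*√3/9) - 623) + 2912 = (-1925/3 - 2*I*√3/9) + 2912 = 6811/3 - 2*I*√3/9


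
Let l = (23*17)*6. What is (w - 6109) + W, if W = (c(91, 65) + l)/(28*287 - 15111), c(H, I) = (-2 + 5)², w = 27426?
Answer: 30163084/1415 ≈ 21317.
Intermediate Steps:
l = 2346 (l = 391*6 = 2346)
c(H, I) = 9 (c(H, I) = 3² = 9)
W = -471/1415 (W = (9 + 2346)/(28*287 - 15111) = 2355/(8036 - 15111) = 2355/(-7075) = 2355*(-1/7075) = -471/1415 ≈ -0.33286)
(w - 6109) + W = (27426 - 6109) - 471/1415 = 21317 - 471/1415 = 30163084/1415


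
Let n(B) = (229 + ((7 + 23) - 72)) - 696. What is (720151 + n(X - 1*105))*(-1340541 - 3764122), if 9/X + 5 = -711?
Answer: -3673529890646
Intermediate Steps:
X = -9/716 (X = 9/(-5 - 711) = 9/(-716) = 9*(-1/716) = -9/716 ≈ -0.012570)
n(B) = -509 (n(B) = (229 + (30 - 72)) - 696 = (229 - 42) - 696 = 187 - 696 = -509)
(720151 + n(X - 1*105))*(-1340541 - 3764122) = (720151 - 509)*(-1340541 - 3764122) = 719642*(-5104663) = -3673529890646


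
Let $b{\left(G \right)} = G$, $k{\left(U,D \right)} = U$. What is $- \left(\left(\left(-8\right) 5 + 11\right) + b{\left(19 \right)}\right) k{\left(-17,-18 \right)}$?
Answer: $-170$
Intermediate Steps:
$- \left(\left(\left(-8\right) 5 + 11\right) + b{\left(19 \right)}\right) k{\left(-17,-18 \right)} = - \left(\left(\left(-8\right) 5 + 11\right) + 19\right) \left(-17\right) = - \left(\left(-40 + 11\right) + 19\right) \left(-17\right) = - \left(-29 + 19\right) \left(-17\right) = - \left(-10\right) \left(-17\right) = \left(-1\right) 170 = -170$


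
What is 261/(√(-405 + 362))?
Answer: -261*I*√43/43 ≈ -39.802*I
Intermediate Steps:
261/(√(-405 + 362)) = 261/(√(-43)) = 261/((I*√43)) = 261*(-I*√43/43) = -261*I*√43/43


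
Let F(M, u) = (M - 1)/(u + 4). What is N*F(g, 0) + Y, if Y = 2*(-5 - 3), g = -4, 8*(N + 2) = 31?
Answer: -587/32 ≈ -18.344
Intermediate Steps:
N = 15/8 (N = -2 + (⅛)*31 = -2 + 31/8 = 15/8 ≈ 1.8750)
Y = -16 (Y = 2*(-8) = -16)
F(M, u) = (-1 + M)/(4 + u)
N*F(g, 0) + Y = 15*((-1 - 4)/(4 + 0))/8 - 16 = 15*(-5/4)/8 - 16 = 15*((¼)*(-5))/8 - 16 = (15/8)*(-5/4) - 16 = -75/32 - 16 = -587/32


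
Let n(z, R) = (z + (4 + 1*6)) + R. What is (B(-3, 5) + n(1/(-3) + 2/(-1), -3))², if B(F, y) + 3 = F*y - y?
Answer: 3025/9 ≈ 336.11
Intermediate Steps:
B(F, y) = -3 - y + F*y (B(F, y) = -3 + (F*y - y) = -3 + (-y + F*y) = -3 - y + F*y)
n(z, R) = 10 + R + z (n(z, R) = (z + (4 + 6)) + R = (z + 10) + R = (10 + z) + R = 10 + R + z)
(B(-3, 5) + n(1/(-3) + 2/(-1), -3))² = ((-3 - 1*5 - 3*5) + (10 - 3 + (1/(-3) + 2/(-1))))² = ((-3 - 5 - 15) + (10 - 3 + (1*(-⅓) + 2*(-1))))² = (-23 + (10 - 3 + (-⅓ - 2)))² = (-23 + (10 - 3 - 7/3))² = (-23 + 14/3)² = (-55/3)² = 3025/9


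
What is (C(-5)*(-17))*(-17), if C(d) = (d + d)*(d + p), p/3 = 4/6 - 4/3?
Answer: 20230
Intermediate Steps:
p = -2 (p = 3*(4/6 - 4/3) = 3*(4*(1/6) - 4*1/3) = 3*(2/3 - 4/3) = 3*(-2/3) = -2)
C(d) = 2*d*(-2 + d) (C(d) = (d + d)*(d - 2) = (2*d)*(-2 + d) = 2*d*(-2 + d))
(C(-5)*(-17))*(-17) = ((2*(-5)*(-2 - 5))*(-17))*(-17) = ((2*(-5)*(-7))*(-17))*(-17) = (70*(-17))*(-17) = -1190*(-17) = 20230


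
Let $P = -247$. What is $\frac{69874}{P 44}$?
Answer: $- \frac{34937}{5434} \approx -6.4293$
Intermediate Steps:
$\frac{69874}{P 44} = \frac{69874}{\left(-247\right) 44} = \frac{69874}{-10868} = 69874 \left(- \frac{1}{10868}\right) = - \frac{34937}{5434}$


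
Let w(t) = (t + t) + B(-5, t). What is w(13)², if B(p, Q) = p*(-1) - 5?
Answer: 676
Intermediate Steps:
B(p, Q) = -5 - p (B(p, Q) = -p - 5 = -5 - p)
w(t) = 2*t (w(t) = (t + t) + (-5 - 1*(-5)) = 2*t + (-5 + 5) = 2*t + 0 = 2*t)
w(13)² = (2*13)² = 26² = 676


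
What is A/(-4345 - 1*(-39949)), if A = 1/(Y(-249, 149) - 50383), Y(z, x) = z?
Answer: -1/1802701728 ≈ -5.5472e-10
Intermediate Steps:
A = -1/50632 (A = 1/(-249 - 50383) = 1/(-50632) = -1/50632 ≈ -1.9750e-5)
A/(-4345 - 1*(-39949)) = -1/(50632*(-4345 - 1*(-39949))) = -1/(50632*(-4345 + 39949)) = -1/50632/35604 = -1/50632*1/35604 = -1/1802701728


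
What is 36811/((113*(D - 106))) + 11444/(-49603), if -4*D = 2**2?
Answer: -1964305437/599749873 ≈ -3.2752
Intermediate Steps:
D = -1 (D = -1/4*2**2 = -1/4*4 = -1)
36811/((113*(D - 106))) + 11444/(-49603) = 36811/((113*(-1 - 106))) + 11444/(-49603) = 36811/((113*(-107))) + 11444*(-1/49603) = 36811/(-12091) - 11444/49603 = 36811*(-1/12091) - 11444/49603 = -36811/12091 - 11444/49603 = -1964305437/599749873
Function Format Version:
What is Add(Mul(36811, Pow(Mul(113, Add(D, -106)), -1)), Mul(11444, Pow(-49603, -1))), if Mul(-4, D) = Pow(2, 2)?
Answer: Rational(-1964305437, 599749873) ≈ -3.2752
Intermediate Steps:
D = -1 (D = Mul(Rational(-1, 4), Pow(2, 2)) = Mul(Rational(-1, 4), 4) = -1)
Add(Mul(36811, Pow(Mul(113, Add(D, -106)), -1)), Mul(11444, Pow(-49603, -1))) = Add(Mul(36811, Pow(Mul(113, Add(-1, -106)), -1)), Mul(11444, Pow(-49603, -1))) = Add(Mul(36811, Pow(Mul(113, -107), -1)), Mul(11444, Rational(-1, 49603))) = Add(Mul(36811, Pow(-12091, -1)), Rational(-11444, 49603)) = Add(Mul(36811, Rational(-1, 12091)), Rational(-11444, 49603)) = Add(Rational(-36811, 12091), Rational(-11444, 49603)) = Rational(-1964305437, 599749873)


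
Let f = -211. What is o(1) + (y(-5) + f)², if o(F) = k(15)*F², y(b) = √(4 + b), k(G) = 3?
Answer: 44523 - 422*I ≈ 44523.0 - 422.0*I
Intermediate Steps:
o(F) = 3*F²
o(1) + (y(-5) + f)² = 3*1² + (√(4 - 5) - 211)² = 3*1 + (√(-1) - 211)² = 3 + (I - 211)² = 3 + (-211 + I)²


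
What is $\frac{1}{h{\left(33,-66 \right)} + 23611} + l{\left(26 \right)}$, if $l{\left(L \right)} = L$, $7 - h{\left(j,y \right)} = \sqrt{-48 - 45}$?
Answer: $\frac{14503084060}{557810017} + \frac{i \sqrt{93}}{557810017} \approx 26.0 + 1.7288 \cdot 10^{-8} i$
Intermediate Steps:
$h{\left(j,y \right)} = 7 - i \sqrt{93}$ ($h{\left(j,y \right)} = 7 - \sqrt{-48 - 45} = 7 - \sqrt{-93} = 7 - i \sqrt{93}$)
$\frac{1}{h{\left(33,-66 \right)} + 23611} + l{\left(26 \right)} = \frac{1}{\left(7 - i \sqrt{93}\right) + 23611} + 26 = \frac{1}{23618 - i \sqrt{93}} + 26 = 26 + \frac{1}{23618 - i \sqrt{93}}$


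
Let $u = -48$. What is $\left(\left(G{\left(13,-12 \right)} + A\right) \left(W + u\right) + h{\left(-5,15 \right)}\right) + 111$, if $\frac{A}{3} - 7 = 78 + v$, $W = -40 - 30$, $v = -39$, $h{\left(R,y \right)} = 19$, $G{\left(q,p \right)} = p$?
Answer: $-14738$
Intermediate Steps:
$W = -70$
$A = 138$ ($A = 21 + 3 \left(78 - 39\right) = 21 + 3 \cdot 39 = 21 + 117 = 138$)
$\left(\left(G{\left(13,-12 \right)} + A\right) \left(W + u\right) + h{\left(-5,15 \right)}\right) + 111 = \left(\left(-12 + 138\right) \left(-70 - 48\right) + 19\right) + 111 = \left(126 \left(-118\right) + 19\right) + 111 = \left(-14868 + 19\right) + 111 = -14849 + 111 = -14738$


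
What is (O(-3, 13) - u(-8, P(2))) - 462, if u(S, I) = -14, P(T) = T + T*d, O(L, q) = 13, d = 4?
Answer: -435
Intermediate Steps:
P(T) = 5*T (P(T) = T + T*4 = T + 4*T = 5*T)
(O(-3, 13) - u(-8, P(2))) - 462 = (13 - 1*(-14)) - 462 = (13 + 14) - 462 = 27 - 462 = -435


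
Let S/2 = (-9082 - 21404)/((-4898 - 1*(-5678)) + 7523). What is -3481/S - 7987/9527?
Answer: 39267064171/82982892 ≈ 473.19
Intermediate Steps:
S = -60972/8303 (S = 2*((-9082 - 21404)/((-4898 - 1*(-5678)) + 7523)) = 2*(-30486/((-4898 + 5678) + 7523)) = 2*(-30486/(780 + 7523)) = 2*(-30486/8303) = -60972/8303 ≈ -7.3434)
-3481/S - 7987/9527 = -3481/(-60972/8303) - 7987/9527 = -3481*(-8303/60972) - 7987*1/9527 = 28902743/60972 - 1141/1361 = 39267064171/82982892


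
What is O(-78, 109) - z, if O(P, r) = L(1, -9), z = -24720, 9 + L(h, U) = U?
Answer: 24702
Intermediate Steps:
L(h, U) = -9 + U
O(P, r) = -18 (O(P, r) = -9 - 9 = -18)
O(-78, 109) - z = -18 - 1*(-24720) = -18 + 24720 = 24702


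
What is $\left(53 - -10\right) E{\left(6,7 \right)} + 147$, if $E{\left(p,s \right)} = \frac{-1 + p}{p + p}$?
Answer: $\frac{693}{4} \approx 173.25$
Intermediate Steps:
$E{\left(p,s \right)} = \frac{-1 + p}{2 p}$
$\left(53 - -10\right) E{\left(6,7 \right)} + 147 = \left(53 - -10\right) \frac{-1 + 6}{2 \cdot 6} + 147 = \left(53 + 10\right) \frac{1}{2} \cdot \frac{1}{6} \cdot 5 + 147 = 63 \cdot \frac{5}{12} + 147 = \frac{105}{4} + 147 = \frac{693}{4}$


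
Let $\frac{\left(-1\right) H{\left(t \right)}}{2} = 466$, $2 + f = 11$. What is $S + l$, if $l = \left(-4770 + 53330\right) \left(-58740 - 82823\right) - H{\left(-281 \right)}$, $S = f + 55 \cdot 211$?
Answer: $-6874286734$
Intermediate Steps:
$f = 9$ ($f = -2 + 11 = 9$)
$H{\left(t \right)} = -932$ ($H{\left(t \right)} = \left(-2\right) 466 = -932$)
$S = 11614$ ($S = 9 + 55 \cdot 211 = 9 + 11605 = 11614$)
$l = -6874298348$ ($l = \left(-4770 + 53330\right) \left(-58740 - 82823\right) - -932 = 48560 \left(-141563\right) + 932 = -6874299280 + 932 = -6874298348$)
$S + l = 11614 - 6874298348 = -6874286734$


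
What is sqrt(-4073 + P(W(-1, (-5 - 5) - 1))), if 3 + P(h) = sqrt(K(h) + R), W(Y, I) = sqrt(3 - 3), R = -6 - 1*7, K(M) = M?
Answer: sqrt(-4076 + I*sqrt(13)) ≈ 0.0282 + 63.844*I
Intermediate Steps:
R = -13 (R = -6 - 7 = -13)
W(Y, I) = 0 (W(Y, I) = sqrt(0) = 0)
P(h) = -3 + sqrt(-13 + h) (P(h) = -3 + sqrt(h - 13) = -3 + sqrt(-13 + h))
sqrt(-4073 + P(W(-1, (-5 - 5) - 1))) = sqrt(-4073 + (-3 + sqrt(-13 + 0))) = sqrt(-4073 + (-3 + sqrt(-13))) = sqrt(-4073 + (-3 + I*sqrt(13))) = sqrt(-4076 + I*sqrt(13))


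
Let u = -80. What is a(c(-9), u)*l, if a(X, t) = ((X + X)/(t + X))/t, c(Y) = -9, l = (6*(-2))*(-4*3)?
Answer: -162/445 ≈ -0.36405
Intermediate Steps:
l = 144 (l = -12*(-12) = 144)
a(X, t) = 2*X/(t*(X + t)) (a(X, t) = ((2*X)/(X + t))/t = (2*X/(X + t))/t = 2*X/(t*(X + t)))
a(c(-9), u)*l = (2*(-9)/(-80*(-9 - 80)))*144 = (2*(-9)*(-1/80)/(-89))*144 = (2*(-9)*(-1/80)*(-1/89))*144 = -9/3560*144 = -162/445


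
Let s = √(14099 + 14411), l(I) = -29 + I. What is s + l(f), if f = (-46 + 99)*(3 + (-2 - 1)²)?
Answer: 607 + √28510 ≈ 775.85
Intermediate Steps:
f = 636 (f = 53*(3 + (-3)²) = 53*(3 + 9) = 53*12 = 636)
s = √28510 ≈ 168.85
s + l(f) = √28510 + (-29 + 636) = √28510 + 607 = 607 + √28510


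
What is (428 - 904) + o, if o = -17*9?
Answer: -629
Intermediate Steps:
o = -153
(428 - 904) + o = (428 - 904) - 153 = -476 - 153 = -629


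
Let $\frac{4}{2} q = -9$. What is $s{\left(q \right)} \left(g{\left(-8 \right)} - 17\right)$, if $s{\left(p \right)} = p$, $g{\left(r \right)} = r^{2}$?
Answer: $- \frac{423}{2} \approx -211.5$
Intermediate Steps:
$q = - \frac{9}{2}$ ($q = \frac{1}{2} \left(-9\right) = - \frac{9}{2} \approx -4.5$)
$s{\left(q \right)} \left(g{\left(-8 \right)} - 17\right) = - \frac{9 \left(\left(-8\right)^{2} - 17\right)}{2} = - \frac{9 \left(64 - 17\right)}{2} = \left(- \frac{9}{2}\right) 47 = - \frac{423}{2}$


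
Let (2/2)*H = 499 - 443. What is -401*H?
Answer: -22456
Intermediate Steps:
H = 56 (H = 499 - 443 = 56)
-401*H = -401*56 = -22456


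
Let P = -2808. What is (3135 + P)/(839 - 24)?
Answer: 327/815 ≈ 0.40123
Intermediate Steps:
(3135 + P)/(839 - 24) = (3135 - 2808)/(839 - 24) = 327/815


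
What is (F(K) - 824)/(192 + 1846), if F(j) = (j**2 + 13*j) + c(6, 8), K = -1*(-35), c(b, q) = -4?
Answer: 426/1019 ≈ 0.41806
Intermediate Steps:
K = 35
F(j) = -4 + j**2 + 13*j (F(j) = (j**2 + 13*j) - 4 = -4 + j**2 + 13*j)
(F(K) - 824)/(192 + 1846) = ((-4 + 35**2 + 13*35) - 824)/(192 + 1846) = ((-4 + 1225 + 455) - 824)/2038 = (1676 - 824)*(1/2038) = 852*(1/2038) = 426/1019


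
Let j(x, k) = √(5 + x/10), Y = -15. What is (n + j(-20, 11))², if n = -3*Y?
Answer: (45 + √3)² ≈ 2183.9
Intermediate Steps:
n = 45 (n = -3*(-15) = 45)
j(x, k) = √(5 + x/10) (j(x, k) = √(5 + x*(⅒)) = √(5 + x/10))
(n + j(-20, 11))² = (45 + √(500 + 10*(-20))/10)² = (45 + √(500 - 200)/10)² = (45 + √300/10)² = (45 + (10*√3)/10)² = (45 + √3)²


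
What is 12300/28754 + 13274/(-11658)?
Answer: -59571799/83803533 ≈ -0.71085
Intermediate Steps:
12300/28754 + 13274/(-11658) = 12300*(1/28754) + 13274*(-1/11658) = 6150/14377 - 6637/5829 = -59571799/83803533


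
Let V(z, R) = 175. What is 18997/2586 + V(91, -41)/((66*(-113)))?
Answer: 11768923/1607199 ≈ 7.3226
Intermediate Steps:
18997/2586 + V(91, -41)/((66*(-113))) = 18997/2586 + 175/((66*(-113))) = 18997*(1/2586) + 175/(-7458) = 18997/2586 + 175*(-1/7458) = 18997/2586 - 175/7458 = 11768923/1607199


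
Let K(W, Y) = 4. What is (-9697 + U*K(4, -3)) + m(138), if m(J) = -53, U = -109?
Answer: -10186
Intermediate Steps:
(-9697 + U*K(4, -3)) + m(138) = (-9697 - 109*4) - 53 = (-9697 - 436) - 53 = -10133 - 53 = -10186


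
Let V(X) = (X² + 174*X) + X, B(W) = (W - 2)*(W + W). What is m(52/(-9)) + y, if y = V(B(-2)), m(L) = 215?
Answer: 3271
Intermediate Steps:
B(W) = 2*W*(-2 + W) (B(W) = (-2 + W)*(2*W) = 2*W*(-2 + W))
V(X) = X² + 175*X
y = 3056 (y = (2*(-2)*(-2 - 2))*(175 + 2*(-2)*(-2 - 2)) = (2*(-2)*(-4))*(175 + 2*(-2)*(-4)) = 16*(175 + 16) = 16*191 = 3056)
m(52/(-9)) + y = 215 + 3056 = 3271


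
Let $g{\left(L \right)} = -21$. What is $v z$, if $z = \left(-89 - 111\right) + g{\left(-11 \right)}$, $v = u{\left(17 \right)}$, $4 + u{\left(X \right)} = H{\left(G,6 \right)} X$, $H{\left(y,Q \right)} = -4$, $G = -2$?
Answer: $15912$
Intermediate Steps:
$u{\left(X \right)} = -4 - 4 X$
$v = -72$ ($v = -4 - 68 = -72$)
$z = -221$ ($z = \left(-89 - 111\right) - 21 = -200 - 21 = -221$)
$v z = \left(-72\right) \left(-221\right) = 15912$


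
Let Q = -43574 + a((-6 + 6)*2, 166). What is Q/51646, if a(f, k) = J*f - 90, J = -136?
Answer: -21832/25823 ≈ -0.84545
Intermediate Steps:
a(f, k) = -90 - 136*f (a(f, k) = -136*f - 90 = -90 - 136*f)
Q = -43664 (Q = -43574 + (-90 - 136*(-6 + 6)*2) = -43574 + (-90 - 0*2) = -43574 + (-90 - 136*0) = -43574 + (-90 + 0) = -43574 - 90 = -43664)
Q/51646 = -43664/51646 = -43664*1/51646 = -21832/25823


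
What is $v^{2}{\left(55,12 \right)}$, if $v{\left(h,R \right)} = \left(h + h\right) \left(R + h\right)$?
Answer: $54316900$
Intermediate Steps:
$v{\left(h,R \right)} = 2 h \left(R + h\right)$
$v^{2}{\left(55,12 \right)} = \left(2 \cdot 55 \left(12 + 55\right)\right)^{2} = \left(2 \cdot 55 \cdot 67\right)^{2} = 7370^{2} = 54316900$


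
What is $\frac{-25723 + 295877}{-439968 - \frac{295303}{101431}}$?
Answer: $- \frac{27401990374}{44626689511} \approx -0.61403$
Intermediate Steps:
$\frac{-25723 + 295877}{-439968 - \frac{295303}{101431}} = \frac{270154}{-439968 - \frac{295303}{101431}} = \frac{270154}{- \frac{44626689511}{101431}} = 270154 \left(- \frac{101431}{44626689511}\right) = - \frac{27401990374}{44626689511}$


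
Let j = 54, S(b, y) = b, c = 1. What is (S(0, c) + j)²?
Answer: 2916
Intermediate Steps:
(S(0, c) + j)² = (0 + 54)² = 54² = 2916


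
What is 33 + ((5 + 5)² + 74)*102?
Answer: 17781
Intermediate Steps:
33 + ((5 + 5)² + 74)*102 = 33 + (10² + 74)*102 = 33 + (100 + 74)*102 = 33 + 174*102 = 33 + 17748 = 17781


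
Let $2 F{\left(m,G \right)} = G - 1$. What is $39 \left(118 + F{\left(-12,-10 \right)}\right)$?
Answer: $\frac{8775}{2} \approx 4387.5$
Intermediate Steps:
$F{\left(m,G \right)} = - \frac{1}{2} + \frac{G}{2}$ ($F{\left(m,G \right)} = \frac{G - 1}{2} = \frac{-1 + G}{2} = - \frac{1}{2} + \frac{G}{2}$)
$39 \left(118 + F{\left(-12,-10 \right)}\right) = 39 \left(118 + \left(- \frac{1}{2} + \frac{1}{2} \left(-10\right)\right)\right) = 39 \left(118 - \frac{11}{2}\right) = 39 \cdot \frac{225}{2} = \frac{8775}{2}$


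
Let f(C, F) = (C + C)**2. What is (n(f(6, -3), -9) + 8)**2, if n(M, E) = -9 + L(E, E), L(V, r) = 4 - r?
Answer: 144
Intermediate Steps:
f(C, F) = 4*C**2 (f(C, F) = (2*C)**2 = 4*C**2)
n(M, E) = -5 - E (n(M, E) = -9 + (4 - E) = -5 - E)
(n(f(6, -3), -9) + 8)**2 = ((-5 - 1*(-9)) + 8)**2 = ((-5 + 9) + 8)**2 = (4 + 8)**2 = 12**2 = 144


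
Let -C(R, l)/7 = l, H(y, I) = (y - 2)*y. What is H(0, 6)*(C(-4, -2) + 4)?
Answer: 0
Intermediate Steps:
H(y, I) = y*(-2 + y) (H(y, I) = (-2 + y)*y = y*(-2 + y))
C(R, l) = -7*l
H(0, 6)*(C(-4, -2) + 4) = (0*(-2 + 0))*(-7*(-2) + 4) = (0*(-2))*(14 + 4) = 0*18 = 0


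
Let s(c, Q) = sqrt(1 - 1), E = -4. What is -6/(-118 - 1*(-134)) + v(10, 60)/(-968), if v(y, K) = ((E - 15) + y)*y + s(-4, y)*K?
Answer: -273/968 ≈ -0.28202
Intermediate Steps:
s(c, Q) = 0 (s(c, Q) = sqrt(0) = 0)
v(y, K) = y*(-19 + y) (v(y, K) = ((-4 - 15) + y)*y + 0*K = (-19 + y)*y + 0 = y*(-19 + y) + 0 = y*(-19 + y))
-6/(-118 - 1*(-134)) + v(10, 60)/(-968) = -6/(-118 - 1*(-134)) + (10*(-19 + 10))/(-968) = -6/(-118 + 134) + (10*(-9))*(-1/968) = -6/16 - 90*(-1/968) = -6*1/16 + 45/484 = -3/8 + 45/484 = -273/968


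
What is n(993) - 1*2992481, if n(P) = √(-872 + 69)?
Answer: -2992481 + I*√803 ≈ -2.9925e+6 + 28.337*I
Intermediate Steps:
n(P) = I*√803 (n(P) = √(-803) = I*√803)
n(993) - 1*2992481 = I*√803 - 1*2992481 = I*√803 - 2992481 = -2992481 + I*√803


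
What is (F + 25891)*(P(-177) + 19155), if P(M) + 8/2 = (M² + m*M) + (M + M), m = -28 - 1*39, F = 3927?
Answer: 1848268730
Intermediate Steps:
m = -67 (m = -28 - 39 = -67)
P(M) = -4 + M² - 65*M (P(M) = -4 + ((M² - 67*M) + (M + M)) = -4 + ((M² - 67*M) + 2*M) = -4 + (M² - 65*M) = -4 + M² - 65*M)
(F + 25891)*(P(-177) + 19155) = (3927 + 25891)*((-4 + (-177)² - 65*(-177)) + 19155) = 29818*((-4 + 31329 + 11505) + 19155) = 29818*(42830 + 19155) = 29818*61985 = 1848268730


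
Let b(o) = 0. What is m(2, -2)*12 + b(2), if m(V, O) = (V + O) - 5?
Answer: -60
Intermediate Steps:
m(V, O) = -5 + O + V (m(V, O) = (O + V) - 5 = -5 + O + V)
m(2, -2)*12 + b(2) = (-5 - 2 + 2)*12 + 0 = -5*12 + 0 = -60 + 0 = -60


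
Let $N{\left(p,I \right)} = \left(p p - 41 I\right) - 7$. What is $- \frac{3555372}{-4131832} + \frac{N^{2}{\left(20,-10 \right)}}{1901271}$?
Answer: $\frac{2355992034475}{1963933089618} \approx 1.1996$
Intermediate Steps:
$N{\left(p,I \right)} = -7 + p^{2} - 41 I$ ($N{\left(p,I \right)} = \left(p^{2} - 41 I\right) - 7 = -7 + p^{2} - 41 I$)
$- \frac{3555372}{-4131832} + \frac{N^{2}{\left(20,-10 \right)}}{1901271} = - \frac{3555372}{-4131832} + \frac{\left(-7 + 20^{2} - -410\right)^{2}}{1901271} = \left(-3555372\right) \left(- \frac{1}{4131832}\right) + \left(-7 + 400 + 410\right)^{2} \cdot \frac{1}{1901271} = \frac{888843}{1032958} + 803^{2} \cdot \frac{1}{1901271} = \frac{888843}{1032958} + 644809 \cdot \frac{1}{1901271} = \frac{888843}{1032958} + \frac{644809}{1901271} = \frac{2355992034475}{1963933089618}$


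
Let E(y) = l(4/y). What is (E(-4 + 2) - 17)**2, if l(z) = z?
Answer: 361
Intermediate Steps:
E(y) = 4/y
(E(-4 + 2) - 17)**2 = (4/(-4 + 2) - 17)**2 = (4/(-2) - 17)**2 = (4*(-1/2) - 17)**2 = (-2 - 17)**2 = (-19)**2 = 361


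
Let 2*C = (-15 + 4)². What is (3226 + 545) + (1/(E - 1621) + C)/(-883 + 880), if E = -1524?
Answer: 70778227/18870 ≈ 3750.8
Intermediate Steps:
C = 121/2 (C = (-15 + 4)²/2 = (½)*(-11)² = (½)*121 = 121/2 ≈ 60.500)
(3226 + 545) + (1/(E - 1621) + C)/(-883 + 880) = (3226 + 545) + (1/(-1524 - 1621) + 121/2)/(-883 + 880) = 3771 + (1/(-3145) + 121/2)/(-3) = 3771 + (-1/3145 + 121/2)*(-⅓) = 3771 + (380543/6290)*(-⅓) = 3771 - 380543/18870 = 70778227/18870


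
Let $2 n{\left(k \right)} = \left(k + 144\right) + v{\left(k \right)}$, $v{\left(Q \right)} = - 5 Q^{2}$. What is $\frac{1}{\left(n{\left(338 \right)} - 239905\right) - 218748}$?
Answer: $- \frac{1}{744022} \approx -1.344 \cdot 10^{-6}$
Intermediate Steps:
$n{\left(k \right)} = 72 + \frac{k}{2} - \frac{5 k^{2}}{2}$ ($n{\left(k \right)} = \frac{\left(k + 144\right) - 5 k^{2}}{2} = \frac{\left(144 + k\right) - 5 k^{2}}{2} = \frac{144 + k - 5 k^{2}}{2} = 72 + \frac{k}{2} - \frac{5 k^{2}}{2}$)
$\frac{1}{\left(n{\left(338 \right)} - 239905\right) - 218748} = \frac{1}{\left(\left(72 + \frac{1}{2} \cdot 338 - \frac{5 \cdot 338^{2}}{2}\right) - 239905\right) - 218748} = \frac{1}{\left(\left(72 + 169 - 285610\right) - 239905\right) - 218748} = \frac{1}{\left(-285369 - 239905\right) - 218748} = \frac{1}{-525274 - 218748} = \frac{1}{-744022} = - \frac{1}{744022}$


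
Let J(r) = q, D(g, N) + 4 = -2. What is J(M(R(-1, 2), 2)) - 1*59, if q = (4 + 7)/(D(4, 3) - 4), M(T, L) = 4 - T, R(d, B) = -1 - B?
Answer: -601/10 ≈ -60.100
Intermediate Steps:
D(g, N) = -6 (D(g, N) = -4 - 2 = -6)
q = -11/10 (q = (4 + 7)/(-6 - 4) = 11/(-10) = 11*(-⅒) = -11/10 ≈ -1.1000)
J(r) = -11/10
J(M(R(-1, 2), 2)) - 1*59 = -11/10 - 1*59 = -11/10 - 59 = -601/10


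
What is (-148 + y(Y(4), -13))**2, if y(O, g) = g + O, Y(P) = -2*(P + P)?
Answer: 31329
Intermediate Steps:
Y(P) = -4*P
y(O, g) = O + g
(-148 + y(Y(4), -13))**2 = (-148 + (-4*4 - 13))**2 = (-148 + (-16 - 13))**2 = (-148 - 29)**2 = (-177)**2 = 31329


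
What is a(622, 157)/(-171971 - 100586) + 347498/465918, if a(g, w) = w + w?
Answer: 47283357067/63494606163 ≈ 0.74468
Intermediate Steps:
a(g, w) = 2*w
a(622, 157)/(-171971 - 100586) + 347498/465918 = (2*157)/(-171971 - 100586) + 347498/465918 = 314/(-272557) + 347498*(1/465918) = 314*(-1/272557) + 173749/232959 = -314/272557 + 173749/232959 = 47283357067/63494606163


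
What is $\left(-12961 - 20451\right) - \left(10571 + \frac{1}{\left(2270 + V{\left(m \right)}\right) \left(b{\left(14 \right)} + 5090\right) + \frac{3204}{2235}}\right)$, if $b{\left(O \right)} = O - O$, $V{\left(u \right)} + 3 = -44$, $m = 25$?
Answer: $- \frac{370764736213039}{8429728218} \approx -43983.0$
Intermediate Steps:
$V{\left(u \right)} = -47$ ($V{\left(u \right)} = -3 - 44 = -47$)
$b{\left(O \right)} = 0$
$\left(-12961 - 20451\right) - \left(10571 + \frac{1}{\left(2270 + V{\left(m \right)}\right) \left(b{\left(14 \right)} + 5090\right) + \frac{3204}{2235}}\right) = \left(-12961 - 20451\right) - \left(10571 + \frac{1}{\left(2270 - 47\right) \left(0 + 5090\right) + \frac{3204}{2235}}\right) = -33412 - \left(10571 + \frac{1}{2223 \cdot 5090 + 3204 \cdot \frac{1}{2235}}\right) = -33412 - \left(10571 + \frac{1}{11315070 + \frac{1068}{745}}\right) = -33412 - \frac{89110656993223}{8429728218} = - \frac{370764736213039}{8429728218}$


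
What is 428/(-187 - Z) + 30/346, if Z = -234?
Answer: 74749/8131 ≈ 9.1931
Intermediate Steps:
428/(-187 - Z) + 30/346 = 428/(-187 - 1*(-234)) + 30/346 = 428/(-187 + 234) + 30*(1/346) = 428/47 + 15/173 = 74749/8131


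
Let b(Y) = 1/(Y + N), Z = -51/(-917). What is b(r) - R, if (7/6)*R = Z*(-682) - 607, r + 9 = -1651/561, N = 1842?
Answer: 520431028833/941449054 ≈ 552.80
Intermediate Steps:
Z = 51/917 (Z = -51*(-1/917) = 51/917 ≈ 0.055616)
r = -6700/561 (r = -9 - 1651/561 = -6700/561 ≈ -11.943)
b(Y) = 1/(1842 + Y) (b(Y) = 1/(Y + 1842) = 1/(1842 + Y))
R = -3548406/6419 (R = 6*((51/917)*(-682) - 607)/7 = 6*(-34782/917 - 607)/7 = (6/7)*(-591401/917) = -3548406/6419 ≈ -552.80)
b(r) - R = 1/(1842 - 6700/561) - 1*(-3548406/6419) = 1/(1026662/561) + 3548406/6419 = 561/1026662 + 3548406/6419 = 520431028833/941449054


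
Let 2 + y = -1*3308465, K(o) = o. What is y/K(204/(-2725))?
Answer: 9015572575/204 ≈ 4.4194e+7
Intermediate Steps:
y = -3308467 (y = -2 - 1*3308465 = -2 - 3308465 = -3308467)
y/K(204/(-2725)) = -3308467/(204/(-2725)) = -3308467/(204*(-1/2725)) = -3308467/(-204/2725) = -3308467*(-2725/204) = 9015572575/204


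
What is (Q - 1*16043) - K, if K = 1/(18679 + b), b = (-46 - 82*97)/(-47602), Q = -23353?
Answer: -17514787124885/444582879 ≈ -39396.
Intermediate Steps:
b = 4000/23801 (b = (-46 - 7954)*(-1/47602) = -8000*(-1/47602) = 4000/23801 ≈ 0.16806)
K = 23801/444582879 (K = 1/(18679 + 4000/23801) = 1/(444582879/23801) = 23801/444582879 ≈ 5.3536e-5)
(Q - 1*16043) - K = (-23353 - 1*16043) - 1*23801/444582879 = (-23353 - 16043) - 23801/444582879 = -39396 - 23801/444582879 = -17514787124885/444582879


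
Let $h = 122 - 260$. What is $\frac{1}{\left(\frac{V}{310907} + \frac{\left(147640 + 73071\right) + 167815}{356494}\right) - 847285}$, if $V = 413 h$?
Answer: $- \frac{55418240029}{46954993264254242} \approx -1.1802 \cdot 10^{-6}$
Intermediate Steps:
$h = -138$
$V = -56994$ ($V = 413 \left(-138\right) = -56994$)
$\frac{1}{\left(\frac{V}{310907} + \frac{\left(147640 + 73071\right) + 167815}{356494}\right) - 847285} = \frac{1}{\left(- \frac{56994}{310907} + \frac{\left(147640 + 73071\right) + 167815}{356494}\right) - 847285} = \frac{1}{\left(\left(-56994\right) \frac{1}{310907} + \left(220711 + 167815\right) \frac{1}{356494}\right) - 847285} = \frac{1}{\left(- \frac{56994}{310907} + 388526 \cdot \frac{1}{356494}\right) - 847285} = \frac{1}{\left(- \frac{56994}{310907} + \frac{194263}{178247}\right) - 847285} = \frac{1}{\frac{50238717023}{55418240029} - 847285} = \frac{1}{- \frac{46954993264254242}{55418240029}} = - \frac{55418240029}{46954993264254242}$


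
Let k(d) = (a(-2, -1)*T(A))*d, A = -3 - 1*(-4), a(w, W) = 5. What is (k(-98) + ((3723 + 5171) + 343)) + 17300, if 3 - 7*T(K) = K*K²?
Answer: 26397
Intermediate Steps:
A = 1 (A = -3 + 4 = 1)
T(K) = 3/7 - K³/7 (T(K) = 3/7 - K*K²/7 = 3/7 - K³/7)
k(d) = 10*d/7 (k(d) = (5*(3/7 - ⅐*1³))*d = (5*(3/7 - ⅐*1))*d = (5*(3/7 - ⅐))*d = (5*(2/7))*d = 10*d/7)
(k(-98) + ((3723 + 5171) + 343)) + 17300 = ((10/7)*(-98) + ((3723 + 5171) + 343)) + 17300 = (-140 + (8894 + 343)) + 17300 = (-140 + 9237) + 17300 = 9097 + 17300 = 26397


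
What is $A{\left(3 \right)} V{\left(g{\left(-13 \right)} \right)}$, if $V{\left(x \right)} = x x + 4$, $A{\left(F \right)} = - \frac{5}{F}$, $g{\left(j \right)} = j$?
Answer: $- \frac{865}{3} \approx -288.33$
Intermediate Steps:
$V{\left(x \right)} = 4 + x^{2}$ ($V{\left(x \right)} = x^{2} + 4 = 4 + x^{2}$)
$A{\left(3 \right)} V{\left(g{\left(-13 \right)} \right)} = - \frac{5}{3} \left(4 + \left(-13\right)^{2}\right) = \left(-5\right) \frac{1}{3} \left(4 + 169\right) = \left(- \frac{5}{3}\right) 173 = - \frac{865}{3}$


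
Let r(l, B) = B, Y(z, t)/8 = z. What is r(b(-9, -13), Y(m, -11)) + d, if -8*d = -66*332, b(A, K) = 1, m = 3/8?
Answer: 2742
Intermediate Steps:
m = 3/8 (m = 3*(⅛) = 3/8 ≈ 0.37500)
Y(z, t) = 8*z
d = 2739 (d = -(-33)*332/4 = -⅛*(-21912) = 2739)
r(b(-9, -13), Y(m, -11)) + d = 8*(3/8) + 2739 = 3 + 2739 = 2742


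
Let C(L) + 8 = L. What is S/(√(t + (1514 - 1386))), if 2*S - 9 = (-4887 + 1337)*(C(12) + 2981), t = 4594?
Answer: -3532247*√4722/3148 ≈ -77104.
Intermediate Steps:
C(L) = -8 + L
S = -10596741/2 (S = 9/2 + ((-4887 + 1337)*((-8 + 12) + 2981))/2 = 9/2 + (-3550*(4 + 2981))/2 = 9/2 + (-3550*2985)/2 = 9/2 + (½)*(-10596750) = 9/2 - 5298375 = -10596741/2 ≈ -5.2984e+6)
S/(√(t + (1514 - 1386))) = -10596741/(2*√(4594 + (1514 - 1386))) = -10596741/(2*√(4594 + 128)) = -10596741*√4722/4722/2 = -3532247*√4722/3148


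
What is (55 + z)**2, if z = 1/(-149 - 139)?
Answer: 250873921/82944 ≈ 3024.6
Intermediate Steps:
z = -1/288 (z = 1/(-288) = -1/288 ≈ -0.0034722)
(55 + z)**2 = (55 - 1/288)**2 = (15839/288)**2 = 250873921/82944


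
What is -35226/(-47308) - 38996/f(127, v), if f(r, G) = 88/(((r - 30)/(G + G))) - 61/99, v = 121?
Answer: -8820887178321/49729862098 ≈ -177.38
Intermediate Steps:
f(r, G) = -61/99 + 176*G/(-30 + r) (f(r, G) = 88/(((-30 + r)/((2*G)))) - 61*1/99 = 88/(((-30 + r)*(1/(2*G)))) - 61/99 = 88/(((-30 + r)/(2*G))) - 61/99 = 88*(2*G/(-30 + r)) - 61/99 = 176*G/(-30 + r) - 61/99 = -61/99 + 176*G/(-30 + r))
-35226/(-47308) - 38996/f(127, v) = -35226/(-47308) - 38996*99*(-30 + 127)/(1830 - 61*127 + 17424*121) = -35226*(-1/47308) - 38996*9603/(1830 - 7747 + 2108304) = 17613/23654 - 38996/((1/99)*(1/97)*2102387) = 17613/23654 - 38996/2102387/9603 = 17613/23654 - 38996*9603/2102387 = 17613/23654 - 374478588/2102387 = -8820887178321/49729862098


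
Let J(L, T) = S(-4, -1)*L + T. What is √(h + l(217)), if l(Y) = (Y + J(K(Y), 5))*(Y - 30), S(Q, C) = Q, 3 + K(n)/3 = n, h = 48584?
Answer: I*√390118 ≈ 624.59*I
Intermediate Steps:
K(n) = -9 + 3*n
J(L, T) = T - 4*L (J(L, T) = -4*L + T = T - 4*L)
l(Y) = (-30 + Y)*(41 - 11*Y) (l(Y) = (Y + (5 - 4*(-9 + 3*Y)))*(Y - 30) = (Y + (5 + (36 - 12*Y)))*(-30 + Y) = (Y + (41 - 12*Y))*(-30 + Y) = (41 - 11*Y)*(-30 + Y) = (-30 + Y)*(41 - 11*Y))
√(h + l(217)) = √(48584 + (-1230 - 11*217² + 371*217)) = √(48584 + (-1230 - 11*47089 + 80507)) = √(48584 + (-1230 - 517979 + 80507)) = √(48584 - 438702) = √(-390118) = I*√390118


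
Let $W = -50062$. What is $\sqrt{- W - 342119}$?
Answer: $i \sqrt{292057} \approx 540.42 i$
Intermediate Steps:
$\sqrt{- W - 342119} = \sqrt{\left(-1\right) \left(-50062\right) - 342119} = \sqrt{50062 - 342119} = \sqrt{-292057} = i \sqrt{292057}$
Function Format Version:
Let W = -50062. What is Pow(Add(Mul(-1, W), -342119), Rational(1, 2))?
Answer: Mul(I, Pow(292057, Rational(1, 2))) ≈ Mul(540.42, I)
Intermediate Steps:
Pow(Add(Mul(-1, W), -342119), Rational(1, 2)) = Pow(Add(Mul(-1, -50062), -342119), Rational(1, 2)) = Pow(Add(50062, -342119), Rational(1, 2)) = Pow(-292057, Rational(1, 2)) = Mul(I, Pow(292057, Rational(1, 2)))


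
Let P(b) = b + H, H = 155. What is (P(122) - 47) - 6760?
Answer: -6530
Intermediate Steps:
P(b) = 155 + b (P(b) = b + 155 = 155 + b)
(P(122) - 47) - 6760 = ((155 + 122) - 47) - 6760 = (277 - 47) - 6760 = 230 - 6760 = -6530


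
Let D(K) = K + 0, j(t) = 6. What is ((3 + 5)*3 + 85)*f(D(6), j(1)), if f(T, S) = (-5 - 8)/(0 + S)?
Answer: -1417/6 ≈ -236.17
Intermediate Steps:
D(K) = K
f(T, S) = -13/S
((3 + 5)*3 + 85)*f(D(6), j(1)) = ((3 + 5)*3 + 85)*(-13/6) = (8*3 + 85)*(-13*⅙) = (24 + 85)*(-13/6) = 109*(-13/6) = -1417/6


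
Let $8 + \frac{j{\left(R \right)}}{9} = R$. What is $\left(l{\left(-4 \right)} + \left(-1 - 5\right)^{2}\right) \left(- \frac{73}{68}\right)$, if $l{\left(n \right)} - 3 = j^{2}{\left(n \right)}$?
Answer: $- \frac{854319}{68} \approx -12564.0$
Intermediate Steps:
$j{\left(R \right)} = -72 + 9 R$
$l{\left(n \right)} = 3 + \left(-72 + 9 n\right)^{2}$
$\left(l{\left(-4 \right)} + \left(-1 - 5\right)^{2}\right) \left(- \frac{73}{68}\right) = \left(\left(3 + 81 \left(-8 - 4\right)^{2}\right) + \left(-1 - 5\right)^{2}\right) \left(- \frac{73}{68}\right) = \left(\left(3 + 81 \left(-12\right)^{2}\right) + \left(-6\right)^{2}\right) \left(\left(-73\right) \frac{1}{68}\right) = \left(\left(3 + 81 \cdot 144\right) + 36\right) \left(- \frac{73}{68}\right) = \left(\left(3 + 11664\right) + 36\right) \left(- \frac{73}{68}\right) = \left(11667 + 36\right) \left(- \frac{73}{68}\right) = 11703 \left(- \frac{73}{68}\right) = - \frac{854319}{68}$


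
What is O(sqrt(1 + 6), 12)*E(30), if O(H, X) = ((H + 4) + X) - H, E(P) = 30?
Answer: 480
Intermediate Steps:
O(H, X) = 4 + X (O(H, X) = ((4 + H) + X) - H = (4 + H + X) - H = 4 + X)
O(sqrt(1 + 6), 12)*E(30) = (4 + 12)*30 = 16*30 = 480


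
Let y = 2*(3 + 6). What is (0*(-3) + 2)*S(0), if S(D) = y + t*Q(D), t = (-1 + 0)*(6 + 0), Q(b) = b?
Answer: 36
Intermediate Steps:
y = 18 (y = 2*9 = 18)
t = -6 (t = -1*6 = -6)
S(D) = 18 - 6*D
(0*(-3) + 2)*S(0) = (0*(-3) + 2)*(18 - 6*0) = (0 + 2)*(18 + 0) = 2*18 = 36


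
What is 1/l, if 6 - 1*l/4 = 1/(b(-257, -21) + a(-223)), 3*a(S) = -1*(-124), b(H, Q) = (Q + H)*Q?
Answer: 8819/211650 ≈ 0.041668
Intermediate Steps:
b(H, Q) = Q*(H + Q) (b(H, Q) = (H + Q)*Q = Q*(H + Q))
a(S) = 124/3 (a(S) = (-1*(-124))/3 = (⅓)*124 = 124/3)
l = 211650/8819 (l = 24 - 4/(-21*(-257 - 21) + 124/3) = 24 - 4/(-21*(-278) + 124/3) = 24 - 4/(5838 + 124/3) = 24 - 4/17638/3 = 24 - 4*3/17638 = 24 - 6/8819 = 211650/8819 ≈ 23.999)
1/l = 1/(211650/8819) = 8819/211650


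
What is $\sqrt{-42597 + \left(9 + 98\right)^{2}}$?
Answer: $2 i \sqrt{7787} \approx 176.49 i$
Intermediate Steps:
$\sqrt{-42597 + \left(9 + 98\right)^{2}} = \sqrt{-42597 + 107^{2}} = \sqrt{-42597 + 11449} = \sqrt{-31148} = 2 i \sqrt{7787}$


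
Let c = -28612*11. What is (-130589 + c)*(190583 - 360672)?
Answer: 75744203569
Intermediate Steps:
c = -314732
(-130589 + c)*(190583 - 360672) = (-130589 - 314732)*(190583 - 360672) = -445321*(-170089) = 75744203569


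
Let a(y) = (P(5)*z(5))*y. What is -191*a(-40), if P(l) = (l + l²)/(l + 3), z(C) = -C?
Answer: -143250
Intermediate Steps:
P(l) = (l + l²)/(3 + l)
a(y) = -75*y/4 (a(y) = ((5*(1 + 5)/(3 + 5))*(-1*5))*y = ((5*6/8)*(-5))*y = ((5*(⅛)*6)*(-5))*y = ((15/4)*(-5))*y = -75*y/4)
-191*a(-40) = -(-14325)*(-40)/4 = -191*750 = -143250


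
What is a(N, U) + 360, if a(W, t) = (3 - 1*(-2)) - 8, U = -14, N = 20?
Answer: 357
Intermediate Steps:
a(W, t) = -3 (a(W, t) = (3 + 2) - 8 = 5 - 8 = -3)
a(N, U) + 360 = -3 + 360 = 357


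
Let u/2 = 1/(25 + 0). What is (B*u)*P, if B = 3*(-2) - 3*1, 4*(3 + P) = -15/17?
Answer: 1971/850 ≈ 2.3188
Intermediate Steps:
P = -219/68 (P = -3 + (-15/17)/4 = -3 + (-15*1/17)/4 = -3 + (¼)*(-15/17) = -3 - 15/68 = -219/68 ≈ -3.2206)
u = 2/25 (u = 2/(25 + 0) = 2/25 ≈ 0.080000)
B = -9 (B = -6 - 3 = -9)
(B*u)*P = -9*2/25*(-219/68) = -18/25*(-219/68) = 1971/850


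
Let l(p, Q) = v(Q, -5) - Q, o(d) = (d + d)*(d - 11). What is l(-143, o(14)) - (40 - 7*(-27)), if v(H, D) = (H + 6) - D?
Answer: -218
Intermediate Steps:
v(H, D) = 6 + H - D (v(H, D) = (6 + H) - D = 6 + H - D)
o(d) = 2*d*(-11 + d) (o(d) = (2*d)*(-11 + d) = 2*d*(-11 + d))
l(p, Q) = 11 (l(p, Q) = (6 + Q - 1*(-5)) - Q = (6 + Q + 5) - Q = (11 + Q) - Q = 11)
l(-143, o(14)) - (40 - 7*(-27)) = 11 - (40 - 7*(-27)) = 11 - (40 + 189) = 11 - 1*229 = 11 - 229 = -218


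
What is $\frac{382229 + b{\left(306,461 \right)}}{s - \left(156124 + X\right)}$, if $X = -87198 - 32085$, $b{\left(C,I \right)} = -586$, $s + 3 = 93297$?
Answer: $\frac{381643}{56453} \approx 6.7604$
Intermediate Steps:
$s = 93294$ ($s = -3 + 93297 = 93294$)
$X = -119283$ ($X = -87198 - 32085 = -119283$)
$\frac{382229 + b{\left(306,461 \right)}}{s - \left(156124 + X\right)} = \frac{382229 - 586}{93294 - 36841} = \frac{381643}{93294 + \left(-156124 + 119283\right)} = \frac{381643}{93294 - 36841} = \frac{381643}{56453}$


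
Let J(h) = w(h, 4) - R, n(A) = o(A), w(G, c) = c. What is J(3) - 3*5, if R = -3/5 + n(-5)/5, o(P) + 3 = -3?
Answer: -46/5 ≈ -9.2000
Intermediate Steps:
o(P) = -6 (o(P) = -3 - 3 = -6)
n(A) = -6
R = -9/5 (R = -3/5 - 6/5 = -9/5 ≈ -1.8000)
J(h) = 29/5 (J(h) = 4 - 1*(-9/5) = 4 + 9/5 = 29/5)
J(3) - 3*5 = 29/5 - 3*5 = 29/5 - 15 = -46/5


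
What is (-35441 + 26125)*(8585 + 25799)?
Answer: -320321344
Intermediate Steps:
(-35441 + 26125)*(8585 + 25799) = -9316*34384 = -320321344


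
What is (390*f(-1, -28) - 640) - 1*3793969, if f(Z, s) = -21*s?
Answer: -3565289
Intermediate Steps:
(390*f(-1, -28) - 640) - 1*3793969 = (390*(-21*(-28)) - 640) - 1*3793969 = (390*588 - 640) - 3793969 = (229320 - 640) - 3793969 = 228680 - 3793969 = -3565289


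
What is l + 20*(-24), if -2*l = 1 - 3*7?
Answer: -470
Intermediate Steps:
l = 10 (l = -(1 - 3*7)/2 = -(1 - 21)/2 = -½*(-20) = 10)
l + 20*(-24) = 10 + 20*(-24) = 10 - 480 = -470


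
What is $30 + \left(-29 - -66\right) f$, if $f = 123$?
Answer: $4581$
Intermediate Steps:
$30 + \left(-29 - -66\right) f = 30 + \left(-29 - -66\right) 123 = 30 + \left(-29 + 66\right) 123 = 30 + 37 \cdot 123 = 30 + 4551 = 4581$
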